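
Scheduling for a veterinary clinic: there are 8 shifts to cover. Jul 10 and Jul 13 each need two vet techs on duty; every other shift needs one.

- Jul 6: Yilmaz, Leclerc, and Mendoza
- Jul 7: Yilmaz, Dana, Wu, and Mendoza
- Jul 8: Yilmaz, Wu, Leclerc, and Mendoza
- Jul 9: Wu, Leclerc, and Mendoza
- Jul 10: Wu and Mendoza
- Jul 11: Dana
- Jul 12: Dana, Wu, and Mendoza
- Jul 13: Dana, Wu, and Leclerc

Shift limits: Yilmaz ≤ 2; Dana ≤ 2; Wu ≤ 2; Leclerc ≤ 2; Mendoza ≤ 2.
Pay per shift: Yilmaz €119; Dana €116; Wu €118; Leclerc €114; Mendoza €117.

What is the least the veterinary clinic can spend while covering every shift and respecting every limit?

€1168

Jul 10 can only be covered by Wu and Mendoza, so that assignment is forced.
Jul 11 can only be covered by Dana, so that assignment is forced.
Picking the cheapest available vet tech for each shift independently would cost €1155, but that ignores the shift limits.
An optimal schedule: Jul 6→Yilmaz, Jul 7→Yilmaz, Jul 8→Leclerc, Jul 9→Wu, Jul 10→Wu+Mendoza, Jul 11→Dana, Jul 12→Mendoza, Jul 13→Dana+Leclerc.
Total: 119 + 119 + 114 + 118 + 118 + 117 + 116 + 117 + 116 + 114 = €1168.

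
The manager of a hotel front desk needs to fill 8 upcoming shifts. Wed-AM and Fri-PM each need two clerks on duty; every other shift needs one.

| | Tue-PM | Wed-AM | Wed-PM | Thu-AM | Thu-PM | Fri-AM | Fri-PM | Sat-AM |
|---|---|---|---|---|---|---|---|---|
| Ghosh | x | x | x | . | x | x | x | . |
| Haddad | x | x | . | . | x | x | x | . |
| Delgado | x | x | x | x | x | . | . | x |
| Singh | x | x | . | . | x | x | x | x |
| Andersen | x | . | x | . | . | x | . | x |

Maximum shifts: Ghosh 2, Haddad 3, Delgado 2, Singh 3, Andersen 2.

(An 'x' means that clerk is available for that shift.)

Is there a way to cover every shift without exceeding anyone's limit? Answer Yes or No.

Yes

Thu-AM can only be covered by Delgado, so that assignment is forced.
One valid schedule: Tue-PM→Singh, Wed-AM→Haddad+Singh, Wed-PM→Ghosh, Thu-AM→Delgado, Thu-PM→Haddad, Fri-AM→Singh, Fri-PM→Ghosh+Haddad, Sat-AM→Delgado.
Loads: Ghosh 2/2, Haddad 3/3, Delgado 2/2, Singh 3/3, Andersen 0/2 — all within limits.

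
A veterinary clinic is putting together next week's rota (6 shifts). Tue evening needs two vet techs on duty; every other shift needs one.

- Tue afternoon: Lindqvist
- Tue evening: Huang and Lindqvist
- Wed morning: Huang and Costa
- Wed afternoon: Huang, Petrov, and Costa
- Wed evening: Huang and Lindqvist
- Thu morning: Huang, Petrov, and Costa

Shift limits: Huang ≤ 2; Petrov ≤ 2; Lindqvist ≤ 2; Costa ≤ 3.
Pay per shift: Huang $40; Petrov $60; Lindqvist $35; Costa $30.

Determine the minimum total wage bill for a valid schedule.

$240

Tue afternoon can only be covered by Lindqvist, so that assignment is forced.
Tue evening can only be covered by Huang and Lindqvist, so that assignment is forced.
Picking the cheapest available vet tech for each shift independently would cost $235, but that ignores the shift limits.
An optimal schedule: Tue afternoon→Lindqvist, Tue evening→Lindqvist+Huang, Wed morning→Costa, Wed afternoon→Costa, Wed evening→Huang, Thu morning→Costa.
Total: 35 + 35 + 40 + 30 + 30 + 40 + 30 = $240.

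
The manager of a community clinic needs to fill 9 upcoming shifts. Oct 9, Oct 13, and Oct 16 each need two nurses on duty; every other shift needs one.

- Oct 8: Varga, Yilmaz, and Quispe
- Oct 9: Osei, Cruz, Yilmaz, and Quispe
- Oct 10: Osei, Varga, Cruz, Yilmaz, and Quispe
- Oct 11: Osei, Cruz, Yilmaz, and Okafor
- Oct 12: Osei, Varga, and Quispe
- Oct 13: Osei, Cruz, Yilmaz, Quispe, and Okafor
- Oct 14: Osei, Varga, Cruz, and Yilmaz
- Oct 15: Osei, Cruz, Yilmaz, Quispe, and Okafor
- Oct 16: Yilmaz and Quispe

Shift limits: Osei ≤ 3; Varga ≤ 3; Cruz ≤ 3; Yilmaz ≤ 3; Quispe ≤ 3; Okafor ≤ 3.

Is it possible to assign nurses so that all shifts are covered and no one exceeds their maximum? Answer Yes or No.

Oct 16 can only be covered by Yilmaz and Quispe, so that assignment is forced.
One valid schedule: Oct 8→Varga, Oct 9→Cruz+Yilmaz, Oct 10→Varga, Oct 11→Osei, Oct 12→Osei, Oct 13→Cruz+Yilmaz, Oct 14→Osei, Oct 15→Cruz, Oct 16→Yilmaz+Quispe.
Loads: Osei 3/3, Varga 2/3, Cruz 3/3, Yilmaz 3/3, Quispe 1/3, Okafor 0/3 — all within limits.

Yes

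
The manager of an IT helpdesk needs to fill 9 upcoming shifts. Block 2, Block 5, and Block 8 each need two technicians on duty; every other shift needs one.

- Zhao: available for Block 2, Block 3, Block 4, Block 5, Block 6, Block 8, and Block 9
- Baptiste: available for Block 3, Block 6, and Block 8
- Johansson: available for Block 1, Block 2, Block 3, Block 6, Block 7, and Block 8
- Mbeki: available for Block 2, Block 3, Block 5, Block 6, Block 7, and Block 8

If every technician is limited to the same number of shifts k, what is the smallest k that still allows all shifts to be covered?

With 4 technicians and 12 worker-slots to fill, someone must work at least ⌈12/4⌉ = 3 shifts, so k ≥ 3.
k = 3 works: Block 1→Johansson, Block 2→Johansson+Mbeki, Block 3→Baptiste, Block 4→Zhao, Block 5→Zhao+Mbeki, Block 6→Baptiste, Block 7→Johansson, Block 8→Baptiste+Mbeki, Block 9→Zhao.
Loads: Zhao 3, Baptiste 3, Johansson 3, Mbeki 3 — all ≤ 3.

3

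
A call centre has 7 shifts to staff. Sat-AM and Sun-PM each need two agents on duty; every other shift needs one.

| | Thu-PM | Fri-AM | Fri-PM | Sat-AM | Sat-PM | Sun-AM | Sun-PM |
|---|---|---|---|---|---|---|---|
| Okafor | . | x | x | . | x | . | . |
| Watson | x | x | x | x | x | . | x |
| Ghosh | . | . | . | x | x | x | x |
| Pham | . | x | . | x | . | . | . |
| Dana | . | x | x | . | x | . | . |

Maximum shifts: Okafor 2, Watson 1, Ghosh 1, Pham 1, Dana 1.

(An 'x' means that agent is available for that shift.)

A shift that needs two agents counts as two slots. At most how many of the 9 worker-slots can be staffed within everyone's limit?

Total capacity across all agents is 2+1+1+1+1 = 6, and 9 slots are needed, so at most 6 can be filled.
An assignment achieving 6: Thu-PM→Watson, Fri-AM→Okafor, Fri-PM→Okafor, Sat-AM→Pham, Sat-PM→Dana, Sun-AM→Ghosh.
Loads: Okafor 2/2, Watson 1/1, Ghosh 1/1, Pham 1/1, Dana 1/1.

6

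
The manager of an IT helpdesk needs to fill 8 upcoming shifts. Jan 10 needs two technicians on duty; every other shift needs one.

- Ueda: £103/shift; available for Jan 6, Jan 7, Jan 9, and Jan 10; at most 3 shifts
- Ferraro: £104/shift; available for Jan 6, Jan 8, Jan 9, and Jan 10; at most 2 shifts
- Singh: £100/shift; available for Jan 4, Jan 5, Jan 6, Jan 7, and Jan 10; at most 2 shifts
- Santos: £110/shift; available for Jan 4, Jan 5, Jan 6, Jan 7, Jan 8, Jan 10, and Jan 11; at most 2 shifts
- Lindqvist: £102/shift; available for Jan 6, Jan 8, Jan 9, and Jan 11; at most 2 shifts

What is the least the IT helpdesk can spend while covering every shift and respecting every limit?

£921

Picking the cheapest available technician for each shift independently would cost £909, but that ignores the shift limits.
An optimal schedule: Jan 4→Singh, Jan 5→Singh, Jan 6→Ferraro, Jan 7→Ueda, Jan 8→Lindqvist, Jan 9→Ueda, Jan 10→Ueda+Ferraro, Jan 11→Lindqvist.
Total: 100 + 100 + 104 + 103 + 102 + 103 + 103 + 104 + 102 = £921.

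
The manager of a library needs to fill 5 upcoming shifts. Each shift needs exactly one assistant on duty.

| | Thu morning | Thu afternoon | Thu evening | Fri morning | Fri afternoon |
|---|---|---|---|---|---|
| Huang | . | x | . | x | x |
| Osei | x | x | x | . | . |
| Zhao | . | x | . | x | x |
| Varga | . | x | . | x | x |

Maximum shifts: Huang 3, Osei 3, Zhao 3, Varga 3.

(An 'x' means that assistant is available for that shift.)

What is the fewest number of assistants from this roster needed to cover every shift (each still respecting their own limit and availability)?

2

5 slots to fill and no one can take more than 3, so at least ⌈5/3⌉ = 2 assistants are needed.
Huang and Osei alone can cover everything: Thu morning→Osei, Thu afternoon→Huang, Thu evening→Osei, Fri morning→Huang, Fri afternoon→Huang.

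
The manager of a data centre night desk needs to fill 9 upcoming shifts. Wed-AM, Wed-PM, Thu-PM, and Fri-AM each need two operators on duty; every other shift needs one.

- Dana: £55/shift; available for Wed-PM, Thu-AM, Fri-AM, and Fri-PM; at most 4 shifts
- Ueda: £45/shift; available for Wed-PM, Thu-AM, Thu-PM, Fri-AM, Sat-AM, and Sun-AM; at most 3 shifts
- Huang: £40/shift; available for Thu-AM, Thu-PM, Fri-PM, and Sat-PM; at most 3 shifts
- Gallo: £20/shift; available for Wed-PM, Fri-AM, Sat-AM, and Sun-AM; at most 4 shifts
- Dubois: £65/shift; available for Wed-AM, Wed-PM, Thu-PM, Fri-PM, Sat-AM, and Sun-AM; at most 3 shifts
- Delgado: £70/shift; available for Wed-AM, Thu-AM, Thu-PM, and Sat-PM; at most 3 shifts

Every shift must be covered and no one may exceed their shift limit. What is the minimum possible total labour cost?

Wed-AM can only be covered by Dubois and Delgado, so that assignment is forced.
Picking the cheapest available operator for each shift independently would cost £510, but that ignores the shift limits.
An optimal schedule: Wed-AM→Dubois+Delgado, Wed-PM→Gallo+Dana, Thu-AM→Ueda, Thu-PM→Huang+Ueda, Fri-AM→Gallo+Ueda, Fri-PM→Huang, Sat-AM→Gallo, Sat-PM→Huang, Sun-AM→Gallo.
Total: 65 + 70 + 20 + 55 + 45 + 40 + 45 + 20 + 45 + 40 + 20 + 40 + 20 = £525.

£525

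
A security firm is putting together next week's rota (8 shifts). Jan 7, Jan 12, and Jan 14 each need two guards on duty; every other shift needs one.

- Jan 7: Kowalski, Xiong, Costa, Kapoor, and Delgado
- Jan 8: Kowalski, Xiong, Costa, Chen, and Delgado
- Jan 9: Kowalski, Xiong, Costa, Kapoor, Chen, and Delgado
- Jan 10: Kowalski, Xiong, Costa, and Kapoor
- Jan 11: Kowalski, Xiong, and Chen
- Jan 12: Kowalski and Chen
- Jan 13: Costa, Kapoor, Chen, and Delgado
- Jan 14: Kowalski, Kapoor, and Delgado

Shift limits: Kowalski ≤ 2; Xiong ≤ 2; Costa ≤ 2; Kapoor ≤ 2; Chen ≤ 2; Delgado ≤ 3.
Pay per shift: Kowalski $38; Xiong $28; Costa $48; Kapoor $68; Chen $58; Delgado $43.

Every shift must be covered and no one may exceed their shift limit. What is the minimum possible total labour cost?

$473

Jan 12 can only be covered by Kowalski and Chen, so that assignment is forced.
Picking the cheapest available guard for each shift independently would cost $398, but that ignores the shift limits.
An optimal schedule: Jan 7→Delgado+Costa, Jan 8→Costa, Jan 9→Chen, Jan 10→Xiong, Jan 11→Xiong, Jan 12→Kowalski+Chen, Jan 13→Delgado, Jan 14→Kowalski+Delgado.
Total: 43 + 48 + 48 + 58 + 28 + 28 + 38 + 58 + 43 + 38 + 43 = $473.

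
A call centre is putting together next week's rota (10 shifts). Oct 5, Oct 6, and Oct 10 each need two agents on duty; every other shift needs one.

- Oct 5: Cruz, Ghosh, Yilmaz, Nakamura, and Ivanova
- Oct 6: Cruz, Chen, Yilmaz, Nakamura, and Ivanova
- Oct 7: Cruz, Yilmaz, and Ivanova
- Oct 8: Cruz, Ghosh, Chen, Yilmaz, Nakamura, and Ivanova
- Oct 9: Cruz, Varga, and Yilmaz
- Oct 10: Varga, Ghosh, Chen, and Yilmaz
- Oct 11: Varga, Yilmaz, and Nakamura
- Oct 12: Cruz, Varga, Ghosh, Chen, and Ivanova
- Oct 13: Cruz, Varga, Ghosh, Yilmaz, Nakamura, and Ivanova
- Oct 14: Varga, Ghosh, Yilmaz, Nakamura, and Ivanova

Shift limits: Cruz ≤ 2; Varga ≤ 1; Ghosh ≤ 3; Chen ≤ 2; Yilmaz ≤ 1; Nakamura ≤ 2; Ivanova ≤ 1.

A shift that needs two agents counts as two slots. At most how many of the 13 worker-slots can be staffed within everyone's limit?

Total capacity across all agents is 2+1+3+2+1+2+1 = 12, and 13 slots are needed, so at most 12 can be filled.
An assignment achieving 12: Oct 5→Ghosh+Yilmaz, Oct 6→Chen+Nakamura, Oct 7→Cruz, Oct 8→Ivanova, Oct 9→Cruz, Oct 10→Ghosh+Chen, Oct 11→Varga, Oct 12→Ghosh, Oct 14→Nakamura.
Loads: Cruz 2/2, Varga 1/1, Ghosh 3/3, Chen 2/2, Yilmaz 1/1, Nakamura 2/2, Ivanova 1/1.

12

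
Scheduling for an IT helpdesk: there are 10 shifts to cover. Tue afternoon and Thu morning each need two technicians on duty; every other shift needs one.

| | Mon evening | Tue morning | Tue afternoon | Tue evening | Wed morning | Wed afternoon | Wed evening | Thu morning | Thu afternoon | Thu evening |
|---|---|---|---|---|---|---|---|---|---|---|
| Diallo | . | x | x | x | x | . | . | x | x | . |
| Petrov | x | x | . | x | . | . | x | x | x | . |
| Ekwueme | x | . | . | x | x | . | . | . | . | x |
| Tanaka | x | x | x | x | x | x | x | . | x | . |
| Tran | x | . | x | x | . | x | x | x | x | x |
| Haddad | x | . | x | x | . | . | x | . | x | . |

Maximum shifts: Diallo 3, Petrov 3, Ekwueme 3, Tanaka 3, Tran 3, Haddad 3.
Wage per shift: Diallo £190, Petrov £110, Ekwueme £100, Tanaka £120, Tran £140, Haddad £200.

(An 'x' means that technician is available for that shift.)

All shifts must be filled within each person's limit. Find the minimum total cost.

£1410

Picking the cheapest available technician for each shift independently would cost £1360, but that ignores the shift limits.
An optimal schedule: Mon evening→Ekwueme, Tue morning→Petrov, Tue afternoon→Tanaka+Tran, Tue evening→Tran, Wed morning→Ekwueme, Wed afternoon→Tanaka, Wed evening→Petrov, Thu morning→Petrov+Tran, Thu afternoon→Tanaka, Thu evening→Ekwueme.
Total: 100 + 110 + 120 + 140 + 140 + 100 + 120 + 110 + 110 + 140 + 120 + 100 = £1410.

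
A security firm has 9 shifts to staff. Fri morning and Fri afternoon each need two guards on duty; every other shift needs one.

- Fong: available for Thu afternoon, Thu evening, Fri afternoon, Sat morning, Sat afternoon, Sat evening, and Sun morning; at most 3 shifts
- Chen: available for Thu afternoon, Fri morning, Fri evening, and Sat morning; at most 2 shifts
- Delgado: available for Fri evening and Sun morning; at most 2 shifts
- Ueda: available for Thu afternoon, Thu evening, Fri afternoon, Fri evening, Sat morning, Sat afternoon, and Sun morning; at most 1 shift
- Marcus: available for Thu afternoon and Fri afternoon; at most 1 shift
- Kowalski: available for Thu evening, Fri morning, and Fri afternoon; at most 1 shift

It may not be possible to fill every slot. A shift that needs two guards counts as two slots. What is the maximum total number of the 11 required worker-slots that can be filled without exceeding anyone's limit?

Total capacity across all guards is 3+2+2+1+1+1 = 10, and 11 slots are needed, so at most 10 can be filled.
An assignment achieving 10: Thu afternoon→Ueda, Thu evening→Fong, Fri morning→Chen+Kowalski, Fri afternoon→Marcus, Fri evening→Delgado, Sat morning→Chen, Sat afternoon→Fong, Sat evening→Fong, Sun morning→Delgado.
Loads: Fong 3/3, Chen 2/2, Delgado 2/2, Ueda 1/1, Marcus 1/1, Kowalski 1/1.

10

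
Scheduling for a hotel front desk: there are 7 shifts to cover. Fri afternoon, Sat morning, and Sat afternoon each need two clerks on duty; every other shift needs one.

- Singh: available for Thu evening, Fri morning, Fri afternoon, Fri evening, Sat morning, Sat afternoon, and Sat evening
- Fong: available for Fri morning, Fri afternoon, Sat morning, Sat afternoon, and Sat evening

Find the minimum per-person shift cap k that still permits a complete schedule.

5

With 2 clerks and 10 worker-slots to fill, someone must work at least ⌈10/2⌉ = 5 shifts, so k ≥ 5.
k = 5 works: Thu evening→Singh, Fri morning→Fong, Fri afternoon→Singh+Fong, Fri evening→Singh, Sat morning→Singh+Fong, Sat afternoon→Singh+Fong, Sat evening→Fong.
Loads: Singh 5, Fong 5 — all ≤ 5.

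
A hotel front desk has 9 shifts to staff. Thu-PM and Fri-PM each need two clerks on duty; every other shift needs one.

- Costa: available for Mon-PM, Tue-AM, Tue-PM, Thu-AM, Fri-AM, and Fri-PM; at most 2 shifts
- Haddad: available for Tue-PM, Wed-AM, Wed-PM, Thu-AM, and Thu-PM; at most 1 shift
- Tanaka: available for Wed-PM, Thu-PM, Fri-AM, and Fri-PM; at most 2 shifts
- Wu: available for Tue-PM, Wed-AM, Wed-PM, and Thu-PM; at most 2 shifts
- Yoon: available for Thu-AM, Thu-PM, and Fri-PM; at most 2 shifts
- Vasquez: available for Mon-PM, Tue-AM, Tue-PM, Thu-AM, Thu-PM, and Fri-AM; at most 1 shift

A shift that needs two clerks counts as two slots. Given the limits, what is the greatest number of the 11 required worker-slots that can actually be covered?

10

Total capacity across all clerks is 2+1+2+2+2+1 = 10, and 11 slots are needed, so at most 10 can be filled.
An assignment achieving 10: Mon-PM→Costa, Tue-AM→Costa, Tue-PM→Wu, Wed-AM→Haddad, Wed-PM→Tanaka, Thu-AM→Yoon, Thu-PM→Wu+Vasquez, Fri-AM→Tanaka, Fri-PM→Yoon.
Loads: Costa 2/2, Haddad 1/1, Tanaka 2/2, Wu 2/2, Yoon 2/2, Vasquez 1/1.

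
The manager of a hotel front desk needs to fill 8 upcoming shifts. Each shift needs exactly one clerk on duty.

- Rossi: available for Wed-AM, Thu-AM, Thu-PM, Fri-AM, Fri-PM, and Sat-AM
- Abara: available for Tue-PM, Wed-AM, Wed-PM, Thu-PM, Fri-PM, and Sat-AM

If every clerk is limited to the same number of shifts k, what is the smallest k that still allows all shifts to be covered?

With 2 clerks and 8 worker-slots to fill, someone must work at least ⌈8/2⌉ = 4 shifts, so k ≥ 4.
k = 4 works: Tue-PM→Abara, Wed-AM→Rossi, Wed-PM→Abara, Thu-AM→Rossi, Thu-PM→Rossi, Fri-AM→Rossi, Fri-PM→Abara, Sat-AM→Abara.
Loads: Rossi 4, Abara 4 — all ≤ 4.

4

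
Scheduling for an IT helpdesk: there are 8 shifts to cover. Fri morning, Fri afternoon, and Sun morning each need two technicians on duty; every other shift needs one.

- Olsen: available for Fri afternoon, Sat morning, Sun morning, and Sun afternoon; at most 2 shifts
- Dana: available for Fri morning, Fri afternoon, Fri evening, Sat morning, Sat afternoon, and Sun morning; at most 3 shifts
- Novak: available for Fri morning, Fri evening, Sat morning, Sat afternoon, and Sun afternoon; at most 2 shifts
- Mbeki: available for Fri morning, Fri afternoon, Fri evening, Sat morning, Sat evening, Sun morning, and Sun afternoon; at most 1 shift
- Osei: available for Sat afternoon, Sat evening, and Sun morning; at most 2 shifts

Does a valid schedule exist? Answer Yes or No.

No

Total capacity is 2+3+2+1+2 = 10 but 11 worker-slots are needed — infeasible.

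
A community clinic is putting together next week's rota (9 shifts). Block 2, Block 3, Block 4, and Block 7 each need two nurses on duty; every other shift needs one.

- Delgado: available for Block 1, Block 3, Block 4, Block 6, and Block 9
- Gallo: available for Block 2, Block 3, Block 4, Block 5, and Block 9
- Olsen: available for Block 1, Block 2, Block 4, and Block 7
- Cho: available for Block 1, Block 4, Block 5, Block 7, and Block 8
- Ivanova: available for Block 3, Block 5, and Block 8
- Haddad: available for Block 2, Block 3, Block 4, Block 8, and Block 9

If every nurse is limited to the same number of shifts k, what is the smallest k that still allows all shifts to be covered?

With 6 nurses and 13 worker-slots to fill, someone must work at least ⌈13/6⌉ = 3 shifts, so k ≥ 3.
k = 3 works: Block 1→Delgado, Block 2→Gallo+Olsen, Block 3→Gallo+Ivanova, Block 4→Olsen+Cho, Block 5→Gallo, Block 6→Delgado, Block 7→Olsen+Cho, Block 8→Cho, Block 9→Delgado.
Loads: Delgado 3, Gallo 3, Olsen 3, Cho 3, Ivanova 1, Haddad 0 — all ≤ 3.

3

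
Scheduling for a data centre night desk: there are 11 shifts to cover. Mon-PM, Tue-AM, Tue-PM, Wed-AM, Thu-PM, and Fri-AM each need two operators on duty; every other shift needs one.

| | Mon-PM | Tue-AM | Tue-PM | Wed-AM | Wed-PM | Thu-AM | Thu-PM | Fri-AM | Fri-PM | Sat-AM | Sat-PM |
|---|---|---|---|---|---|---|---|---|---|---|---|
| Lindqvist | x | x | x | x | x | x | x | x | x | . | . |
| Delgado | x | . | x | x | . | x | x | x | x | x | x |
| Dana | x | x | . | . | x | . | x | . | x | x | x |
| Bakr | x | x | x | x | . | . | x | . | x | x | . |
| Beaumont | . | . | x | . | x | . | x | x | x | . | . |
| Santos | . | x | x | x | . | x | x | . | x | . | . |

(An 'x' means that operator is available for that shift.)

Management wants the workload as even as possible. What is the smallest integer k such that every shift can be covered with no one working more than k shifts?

3

With 6 operators and 17 worker-slots to fill, someone must work at least ⌈17/6⌉ = 3 shifts, so k ≥ 3.
k = 3 works: Mon-PM→Dana+Bakr, Tue-AM→Dana+Bakr, Tue-PM→Beaumont+Santos, Wed-AM→Bakr+Santos, Wed-PM→Lindqvist, Thu-AM→Lindqvist, Thu-PM→Beaumont+Santos, Fri-AM→Lindqvist+Delgado, Fri-PM→Dana, Sat-AM→Delgado, Sat-PM→Delgado.
Loads: Lindqvist 3, Delgado 3, Dana 3, Bakr 3, Beaumont 2, Santos 3 — all ≤ 3.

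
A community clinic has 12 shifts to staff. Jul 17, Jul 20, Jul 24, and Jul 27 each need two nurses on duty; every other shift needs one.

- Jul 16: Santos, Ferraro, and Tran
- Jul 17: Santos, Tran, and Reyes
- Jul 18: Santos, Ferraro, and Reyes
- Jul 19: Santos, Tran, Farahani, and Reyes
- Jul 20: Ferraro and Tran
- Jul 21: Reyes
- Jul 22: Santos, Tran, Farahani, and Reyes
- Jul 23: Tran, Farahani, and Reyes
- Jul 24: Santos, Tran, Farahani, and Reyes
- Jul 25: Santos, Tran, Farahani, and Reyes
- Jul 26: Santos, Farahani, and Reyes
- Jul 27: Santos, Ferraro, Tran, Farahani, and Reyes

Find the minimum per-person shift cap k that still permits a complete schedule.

4

With 5 nurses and 16 worker-slots to fill, someone must work at least ⌈16/5⌉ = 4 shifts, so k ≥ 4.
k = 4 works: Jul 16→Santos, Jul 17→Santos+Tran, Jul 18→Santos, Jul 19→Tran, Jul 20→Ferraro+Tran, Jul 21→Reyes, Jul 22→Farahani, Jul 23→Tran, Jul 24→Farahani+Reyes, Jul 25→Farahani, Jul 26→Santos, Jul 27→Ferraro+Farahani.
Loads: Santos 4, Ferraro 2, Tran 4, Farahani 4, Reyes 2 — all ≤ 4.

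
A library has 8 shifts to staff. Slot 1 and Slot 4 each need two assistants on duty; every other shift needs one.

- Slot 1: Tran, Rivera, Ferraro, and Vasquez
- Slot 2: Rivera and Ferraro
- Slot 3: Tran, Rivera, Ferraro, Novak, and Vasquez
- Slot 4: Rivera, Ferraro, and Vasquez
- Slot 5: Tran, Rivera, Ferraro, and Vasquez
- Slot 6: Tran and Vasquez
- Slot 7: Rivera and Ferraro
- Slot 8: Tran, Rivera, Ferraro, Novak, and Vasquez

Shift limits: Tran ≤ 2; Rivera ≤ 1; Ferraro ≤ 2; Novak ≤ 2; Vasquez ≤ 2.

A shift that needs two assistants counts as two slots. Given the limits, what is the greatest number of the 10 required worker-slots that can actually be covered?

9

Total capacity across all assistants is 2+1+2+2+2 = 9, and 10 slots are needed, so at most 9 can be filled.
An assignment achieving 9: Slot 1→Tran+Vasquez, Slot 2→Rivera, Slot 3→Novak, Slot 4→Ferraro+Vasquez, Slot 6→Tran, Slot 7→Ferraro, Slot 8→Novak.
Loads: Tran 2/2, Rivera 1/1, Ferraro 2/2, Novak 2/2, Vasquez 2/2.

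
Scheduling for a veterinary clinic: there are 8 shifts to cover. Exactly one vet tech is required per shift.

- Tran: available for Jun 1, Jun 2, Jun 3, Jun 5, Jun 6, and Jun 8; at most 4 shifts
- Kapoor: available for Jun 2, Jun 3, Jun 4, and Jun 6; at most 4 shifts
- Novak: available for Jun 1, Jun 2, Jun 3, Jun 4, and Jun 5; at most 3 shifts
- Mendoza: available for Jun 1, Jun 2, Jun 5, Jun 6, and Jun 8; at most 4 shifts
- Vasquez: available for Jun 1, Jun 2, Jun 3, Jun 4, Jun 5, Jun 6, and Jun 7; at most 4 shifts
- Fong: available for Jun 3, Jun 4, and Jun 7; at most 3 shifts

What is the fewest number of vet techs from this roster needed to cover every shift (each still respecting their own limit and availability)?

8 slots to fill and no one can take more than 4, so at least ⌈8/4⌉ = 2 vet techs are needed.
Tran and Vasquez alone can cover everything: Jun 1→Tran, Jun 2→Tran, Jun 3→Tran, Jun 4→Vasquez, Jun 5→Vasquez, Jun 6→Vasquez, Jun 7→Vasquez, Jun 8→Tran.

2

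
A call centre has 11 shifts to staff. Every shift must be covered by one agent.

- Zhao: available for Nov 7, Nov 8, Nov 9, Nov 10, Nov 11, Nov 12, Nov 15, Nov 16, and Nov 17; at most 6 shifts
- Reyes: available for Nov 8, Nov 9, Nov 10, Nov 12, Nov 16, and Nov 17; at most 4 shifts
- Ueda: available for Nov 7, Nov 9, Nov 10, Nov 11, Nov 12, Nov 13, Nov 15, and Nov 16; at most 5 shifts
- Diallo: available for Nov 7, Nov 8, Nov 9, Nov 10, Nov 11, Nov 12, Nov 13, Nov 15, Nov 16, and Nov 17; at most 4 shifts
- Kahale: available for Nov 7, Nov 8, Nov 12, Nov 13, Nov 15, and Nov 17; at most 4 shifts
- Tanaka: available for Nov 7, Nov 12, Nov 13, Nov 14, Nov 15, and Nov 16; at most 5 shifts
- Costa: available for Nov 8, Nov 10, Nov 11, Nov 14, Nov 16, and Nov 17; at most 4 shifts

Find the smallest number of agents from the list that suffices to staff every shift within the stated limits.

11 slots to fill and no one can take more than 6, so at least ⌈11/6⌉ = 2 agents are needed.
Zhao and Tanaka alone can cover everything: Nov 7→Zhao, Nov 8→Zhao, Nov 9→Zhao, Nov 10→Zhao, Nov 11→Zhao, Nov 12→Tanaka, Nov 13→Tanaka, Nov 14→Tanaka, Nov 15→Tanaka, Nov 16→Tanaka, Nov 17→Zhao.

2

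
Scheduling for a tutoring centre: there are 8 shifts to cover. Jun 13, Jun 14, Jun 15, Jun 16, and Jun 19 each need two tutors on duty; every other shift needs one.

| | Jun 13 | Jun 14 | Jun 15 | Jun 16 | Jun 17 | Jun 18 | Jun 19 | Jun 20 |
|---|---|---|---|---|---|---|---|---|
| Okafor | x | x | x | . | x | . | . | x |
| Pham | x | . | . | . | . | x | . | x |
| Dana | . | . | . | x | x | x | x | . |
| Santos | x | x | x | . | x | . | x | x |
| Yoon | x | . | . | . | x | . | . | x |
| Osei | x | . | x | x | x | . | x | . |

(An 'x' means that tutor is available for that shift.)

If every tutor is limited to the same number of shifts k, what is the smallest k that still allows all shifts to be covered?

3

With 6 tutors and 13 worker-slots to fill, someone must work at least ⌈13/6⌉ = 3 shifts, so k ≥ 3.
k = 3 works: Jun 13→Pham+Yoon, Jun 14→Okafor+Santos, Jun 15→Okafor+Santos, Jun 16→Dana+Osei, Jun 17→Dana, Jun 18→Pham, Jun 19→Dana+Santos, Jun 20→Okafor.
Loads: Okafor 3, Pham 2, Dana 3, Santos 3, Yoon 1, Osei 1 — all ≤ 3.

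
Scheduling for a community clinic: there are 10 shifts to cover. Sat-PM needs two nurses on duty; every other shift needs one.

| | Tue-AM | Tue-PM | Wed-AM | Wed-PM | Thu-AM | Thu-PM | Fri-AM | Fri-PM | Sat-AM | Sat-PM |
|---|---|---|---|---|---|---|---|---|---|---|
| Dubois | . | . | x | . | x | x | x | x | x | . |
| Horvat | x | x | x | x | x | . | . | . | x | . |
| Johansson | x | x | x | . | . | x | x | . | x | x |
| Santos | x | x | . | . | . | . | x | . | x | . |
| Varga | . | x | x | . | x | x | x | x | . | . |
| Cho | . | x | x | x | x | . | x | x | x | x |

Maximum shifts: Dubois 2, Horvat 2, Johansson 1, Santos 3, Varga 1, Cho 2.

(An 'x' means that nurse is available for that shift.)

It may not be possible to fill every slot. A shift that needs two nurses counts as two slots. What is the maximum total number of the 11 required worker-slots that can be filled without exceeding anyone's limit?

11

Total capacity across all nurses is 2+2+1+3+1+2 = 11, and 11 slots are needed, so at most 11 can be filled.
An assignment achieving 11: Tue-AM→Horvat, Tue-PM→Santos, Wed-AM→Cho, Wed-PM→Horvat, Thu-AM→Varga, Thu-PM→Dubois, Fri-AM→Santos, Fri-PM→Dubois, Sat-AM→Santos, Sat-PM→Johansson+Cho.
Loads: Dubois 2/2, Horvat 2/2, Johansson 1/1, Santos 3/3, Varga 1/1, Cho 2/2.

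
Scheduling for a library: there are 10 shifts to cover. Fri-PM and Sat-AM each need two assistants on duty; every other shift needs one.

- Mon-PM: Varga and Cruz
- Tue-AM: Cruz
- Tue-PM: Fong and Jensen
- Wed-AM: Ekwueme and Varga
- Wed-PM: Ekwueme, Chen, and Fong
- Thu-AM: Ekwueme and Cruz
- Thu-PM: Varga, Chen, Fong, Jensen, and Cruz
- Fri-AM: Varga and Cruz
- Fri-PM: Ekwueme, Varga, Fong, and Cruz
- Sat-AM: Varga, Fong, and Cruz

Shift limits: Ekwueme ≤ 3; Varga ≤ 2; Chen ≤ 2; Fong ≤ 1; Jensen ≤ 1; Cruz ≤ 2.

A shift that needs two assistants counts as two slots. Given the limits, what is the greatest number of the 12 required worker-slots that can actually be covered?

Total capacity across all assistants is 3+2+2+1+1+2 = 11, and 12 slots are needed, so at most 11 can be filled.
An assignment achieving 11: Mon-PM→Varga, Tue-AM→Cruz, Tue-PM→Jensen, Wed-AM→Ekwueme, Wed-PM→Chen, Thu-AM→Ekwueme, Thu-PM→Chen, Fri-AM→Varga, Fri-PM→Ekwueme, Sat-AM→Fong+Cruz.
Loads: Ekwueme 3/3, Varga 2/2, Chen 2/2, Fong 1/1, Jensen 1/1, Cruz 2/2.

11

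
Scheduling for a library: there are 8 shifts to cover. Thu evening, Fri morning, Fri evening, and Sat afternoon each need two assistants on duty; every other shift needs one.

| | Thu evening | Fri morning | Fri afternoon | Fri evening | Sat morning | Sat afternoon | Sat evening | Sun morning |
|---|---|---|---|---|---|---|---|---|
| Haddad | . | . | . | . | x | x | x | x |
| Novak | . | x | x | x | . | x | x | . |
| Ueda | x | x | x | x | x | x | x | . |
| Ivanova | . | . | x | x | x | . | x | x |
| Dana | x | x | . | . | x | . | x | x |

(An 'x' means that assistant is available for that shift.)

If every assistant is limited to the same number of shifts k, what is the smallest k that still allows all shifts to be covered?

3

With 5 assistants and 12 worker-slots to fill, someone must work at least ⌈12/5⌉ = 3 shifts, so k ≥ 3.
k = 3 works: Thu evening→Ueda+Dana, Fri morning→Novak+Ueda, Fri afternoon→Novak, Fri evening→Novak+Ivanova, Sat morning→Haddad, Sat afternoon→Haddad+Ueda, Sat evening→Ivanova, Sun morning→Haddad.
Loads: Haddad 3, Novak 3, Ueda 3, Ivanova 2, Dana 1 — all ≤ 3.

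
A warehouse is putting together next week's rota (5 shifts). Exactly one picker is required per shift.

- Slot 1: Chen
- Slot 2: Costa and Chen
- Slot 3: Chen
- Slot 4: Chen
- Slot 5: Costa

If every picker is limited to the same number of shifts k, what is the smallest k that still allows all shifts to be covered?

With 2 pickers and 5 worker-slots to fill, someone must work at least ⌈5/2⌉ = 3 shifts, so k ≥ 3.
k = 3 works: Slot 1→Chen, Slot 2→Costa, Slot 3→Chen, Slot 4→Chen, Slot 5→Costa.
Loads: Costa 2, Chen 3 — all ≤ 3.

3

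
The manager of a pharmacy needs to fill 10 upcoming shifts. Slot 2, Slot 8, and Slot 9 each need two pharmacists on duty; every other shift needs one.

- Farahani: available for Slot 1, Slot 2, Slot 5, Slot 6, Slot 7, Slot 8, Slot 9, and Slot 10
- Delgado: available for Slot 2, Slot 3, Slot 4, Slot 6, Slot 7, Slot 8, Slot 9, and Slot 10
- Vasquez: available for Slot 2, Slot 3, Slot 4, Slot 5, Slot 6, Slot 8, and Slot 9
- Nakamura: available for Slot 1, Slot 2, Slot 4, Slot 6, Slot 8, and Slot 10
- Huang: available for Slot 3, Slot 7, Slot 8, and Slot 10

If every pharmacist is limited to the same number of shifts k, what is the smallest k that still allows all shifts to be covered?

With 5 pharmacists and 13 worker-slots to fill, someone must work at least ⌈13/5⌉ = 3 shifts, so k ≥ 3.
k = 3 works: Slot 1→Farahani, Slot 2→Vasquez+Nakamura, Slot 3→Delgado, Slot 4→Delgado, Slot 5→Farahani, Slot 6→Vasquez, Slot 7→Farahani, Slot 8→Nakamura+Huang, Slot 9→Delgado+Vasquez, Slot 10→Nakamura.
Loads: Farahani 3, Delgado 3, Vasquez 3, Nakamura 3, Huang 1 — all ≤ 3.

3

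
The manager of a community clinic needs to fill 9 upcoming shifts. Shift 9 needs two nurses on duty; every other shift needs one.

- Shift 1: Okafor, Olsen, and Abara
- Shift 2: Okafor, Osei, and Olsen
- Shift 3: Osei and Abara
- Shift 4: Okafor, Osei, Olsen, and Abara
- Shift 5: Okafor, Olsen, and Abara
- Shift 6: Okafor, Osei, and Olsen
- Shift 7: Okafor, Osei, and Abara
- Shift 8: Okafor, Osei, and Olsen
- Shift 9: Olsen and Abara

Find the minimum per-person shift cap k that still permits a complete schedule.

3

With 4 nurses and 10 worker-slots to fill, someone must work at least ⌈10/4⌉ = 3 shifts, so k ≥ 3.
k = 3 works: Shift 1→Okafor, Shift 2→Okafor, Shift 3→Osei, Shift 4→Olsen, Shift 5→Okafor, Shift 6→Osei, Shift 7→Osei, Shift 8→Olsen, Shift 9→Olsen+Abara.
Loads: Okafor 3, Osei 3, Olsen 3, Abara 1 — all ≤ 3.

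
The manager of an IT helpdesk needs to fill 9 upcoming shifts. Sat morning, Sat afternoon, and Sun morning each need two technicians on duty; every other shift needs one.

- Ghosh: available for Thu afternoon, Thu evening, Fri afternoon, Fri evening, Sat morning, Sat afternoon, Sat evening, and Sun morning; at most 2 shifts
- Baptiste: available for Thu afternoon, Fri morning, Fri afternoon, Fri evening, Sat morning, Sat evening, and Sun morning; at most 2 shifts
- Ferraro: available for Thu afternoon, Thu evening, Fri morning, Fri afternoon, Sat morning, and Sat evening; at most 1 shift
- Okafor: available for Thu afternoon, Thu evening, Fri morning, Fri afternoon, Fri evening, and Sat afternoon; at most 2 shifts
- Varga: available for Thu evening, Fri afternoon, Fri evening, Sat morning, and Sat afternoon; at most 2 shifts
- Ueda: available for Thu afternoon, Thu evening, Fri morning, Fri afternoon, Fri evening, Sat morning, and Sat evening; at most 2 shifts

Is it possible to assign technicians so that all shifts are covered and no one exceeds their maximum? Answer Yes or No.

No

Total capacity is 2+2+1+2+2+2 = 11 but 12 worker-slots are needed — infeasible.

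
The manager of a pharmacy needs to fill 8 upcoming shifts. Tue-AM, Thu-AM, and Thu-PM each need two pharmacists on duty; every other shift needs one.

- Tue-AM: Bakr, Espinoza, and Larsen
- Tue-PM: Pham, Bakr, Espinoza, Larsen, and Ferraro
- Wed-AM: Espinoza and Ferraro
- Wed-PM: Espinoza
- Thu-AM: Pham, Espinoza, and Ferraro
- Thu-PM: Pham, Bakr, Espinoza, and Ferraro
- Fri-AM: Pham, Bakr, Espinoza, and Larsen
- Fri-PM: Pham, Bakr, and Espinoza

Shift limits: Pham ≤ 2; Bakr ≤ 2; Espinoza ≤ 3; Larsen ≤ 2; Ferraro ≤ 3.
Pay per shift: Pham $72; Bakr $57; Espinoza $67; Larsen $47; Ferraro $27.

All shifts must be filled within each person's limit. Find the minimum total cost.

Wed-PM can only be covered by Espinoza, so that assignment is forced.
Picking the cheapest available pharmacist for each shift independently would cost $507, but that ignores the shift limits.
An optimal schedule: Tue-AM→Larsen+Bakr, Tue-PM→Ferraro, Wed-AM→Ferraro, Wed-PM→Espinoza, Thu-AM→Ferraro+Espinoza, Thu-PM→Espinoza+Pham, Fri-AM→Larsen, Fri-PM→Bakr.
Total: 47 + 57 + 27 + 27 + 67 + 27 + 67 + 67 + 72 + 47 + 57 = $562.

$562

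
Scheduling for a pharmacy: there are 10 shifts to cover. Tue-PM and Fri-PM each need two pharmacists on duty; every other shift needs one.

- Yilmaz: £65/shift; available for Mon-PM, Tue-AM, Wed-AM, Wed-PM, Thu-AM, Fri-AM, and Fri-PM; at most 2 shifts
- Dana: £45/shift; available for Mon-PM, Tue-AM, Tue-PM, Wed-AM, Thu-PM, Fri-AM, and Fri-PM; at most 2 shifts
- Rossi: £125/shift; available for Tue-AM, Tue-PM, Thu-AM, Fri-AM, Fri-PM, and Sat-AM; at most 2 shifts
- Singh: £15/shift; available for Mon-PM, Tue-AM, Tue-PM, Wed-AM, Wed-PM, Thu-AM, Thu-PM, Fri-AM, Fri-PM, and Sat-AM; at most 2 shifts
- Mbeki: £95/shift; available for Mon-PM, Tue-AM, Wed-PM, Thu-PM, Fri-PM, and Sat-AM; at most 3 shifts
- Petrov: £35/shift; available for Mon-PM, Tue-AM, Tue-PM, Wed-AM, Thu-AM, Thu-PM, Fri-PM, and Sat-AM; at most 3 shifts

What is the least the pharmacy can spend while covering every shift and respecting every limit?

Picking the cheapest available pharmacist for each shift independently would cost £220, but that ignores the shift limits.
An optimal schedule: Mon-PM→Yilmaz, Tue-AM→Mbeki, Tue-PM→Petrov+Dana, Wed-AM→Singh, Wed-PM→Singh, Thu-AM→Petrov, Thu-PM→Petrov, Fri-AM→Dana, Fri-PM→Yilmaz+Mbeki, Sat-AM→Mbeki.
Total: 65 + 95 + 35 + 45 + 15 + 15 + 35 + 35 + 45 + 65 + 95 + 95 = £640.

£640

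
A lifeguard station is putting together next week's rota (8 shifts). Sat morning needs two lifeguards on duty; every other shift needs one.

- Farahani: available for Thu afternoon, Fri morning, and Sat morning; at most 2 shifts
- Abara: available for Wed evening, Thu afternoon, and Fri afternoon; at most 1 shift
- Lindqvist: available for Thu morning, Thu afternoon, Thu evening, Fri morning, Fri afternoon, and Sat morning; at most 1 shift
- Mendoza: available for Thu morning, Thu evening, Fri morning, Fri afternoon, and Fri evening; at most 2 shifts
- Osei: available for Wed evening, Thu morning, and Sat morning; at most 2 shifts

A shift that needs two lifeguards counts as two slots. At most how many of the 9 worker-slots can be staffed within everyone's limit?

8

Total capacity across all lifeguards is 2+1+1+2+2 = 8, and 9 slots are needed, so at most 8 can be filled.
An assignment achieving 8: Wed evening→Abara, Thu morning→Osei, Thu afternoon→Farahani, Thu evening→Lindqvist, Fri morning→Farahani, Fri afternoon→Mendoza, Fri evening→Mendoza, Sat morning→Osei.
Loads: Farahani 2/2, Abara 1/1, Lindqvist 1/1, Mendoza 2/2, Osei 2/2.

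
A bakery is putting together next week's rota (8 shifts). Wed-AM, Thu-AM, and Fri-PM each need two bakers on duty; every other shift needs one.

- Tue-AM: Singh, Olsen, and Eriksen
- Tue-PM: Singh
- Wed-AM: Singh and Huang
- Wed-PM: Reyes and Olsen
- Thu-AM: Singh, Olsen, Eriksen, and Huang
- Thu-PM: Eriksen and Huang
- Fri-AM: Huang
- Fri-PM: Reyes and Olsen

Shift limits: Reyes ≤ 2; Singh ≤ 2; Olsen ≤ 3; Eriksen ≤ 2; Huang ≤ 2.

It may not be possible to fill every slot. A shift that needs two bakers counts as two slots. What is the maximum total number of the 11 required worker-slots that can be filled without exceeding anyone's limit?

11

Total capacity across all bakers is 2+2+3+2+2 = 11, and 11 slots are needed, so at most 11 can be filled.
An assignment achieving 11: Tue-AM→Olsen, Tue-PM→Singh, Wed-AM→Singh+Huang, Wed-PM→Reyes, Thu-AM→Olsen+Eriksen, Thu-PM→Eriksen, Fri-AM→Huang, Fri-PM→Reyes+Olsen.
Loads: Reyes 2/2, Singh 2/2, Olsen 3/3, Eriksen 2/2, Huang 2/2.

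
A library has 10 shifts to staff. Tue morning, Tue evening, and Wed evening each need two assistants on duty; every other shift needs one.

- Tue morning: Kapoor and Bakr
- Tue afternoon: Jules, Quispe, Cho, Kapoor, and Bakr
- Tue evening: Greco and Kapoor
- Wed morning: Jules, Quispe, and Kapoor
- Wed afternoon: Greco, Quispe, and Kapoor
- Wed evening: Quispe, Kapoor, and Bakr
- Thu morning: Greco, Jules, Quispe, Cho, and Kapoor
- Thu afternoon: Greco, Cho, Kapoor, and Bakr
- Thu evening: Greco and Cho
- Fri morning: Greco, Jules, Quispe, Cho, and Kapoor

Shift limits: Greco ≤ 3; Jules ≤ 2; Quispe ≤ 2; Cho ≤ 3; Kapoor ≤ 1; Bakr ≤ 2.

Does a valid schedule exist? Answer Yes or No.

Total capacity is 13 and 13 slots are needed, so capacity alone doesn't rule it out.
Shifts {Tue morning, Tue evening} need 4 worker-slots in total, but the assistants available for any of those shifts (Greco, Kapoor, and Bakr) can supply at most 3 among them. So no valid schedule exists.

No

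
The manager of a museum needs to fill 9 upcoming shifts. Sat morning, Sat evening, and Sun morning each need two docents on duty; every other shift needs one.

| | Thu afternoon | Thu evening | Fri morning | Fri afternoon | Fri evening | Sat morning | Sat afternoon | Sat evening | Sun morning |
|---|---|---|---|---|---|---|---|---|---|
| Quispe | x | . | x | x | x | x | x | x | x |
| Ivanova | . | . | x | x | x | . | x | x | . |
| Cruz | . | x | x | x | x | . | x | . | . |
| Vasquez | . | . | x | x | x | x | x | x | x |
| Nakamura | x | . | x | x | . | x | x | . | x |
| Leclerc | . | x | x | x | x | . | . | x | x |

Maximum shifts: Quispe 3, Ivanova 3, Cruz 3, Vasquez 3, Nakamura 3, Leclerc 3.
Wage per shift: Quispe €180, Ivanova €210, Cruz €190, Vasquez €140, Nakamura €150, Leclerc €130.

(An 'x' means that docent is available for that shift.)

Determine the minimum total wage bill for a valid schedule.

€1800

Picking the cheapest available docent for each shift independently would cost €1640, but that ignores the shift limits.
An optimal schedule: Thu afternoon→Nakamura, Thu evening→Leclerc, Fri morning→Leclerc, Fri afternoon→Quispe, Fri evening→Leclerc, Sat morning→Vasquez+Nakamura, Sat afternoon→Vasquez, Sat evening→Vasquez+Quispe, Sun morning→Nakamura+Quispe.
Total: 150 + 130 + 130 + 180 + 130 + 140 + 150 + 140 + 140 + 180 + 150 + 180 = €1800.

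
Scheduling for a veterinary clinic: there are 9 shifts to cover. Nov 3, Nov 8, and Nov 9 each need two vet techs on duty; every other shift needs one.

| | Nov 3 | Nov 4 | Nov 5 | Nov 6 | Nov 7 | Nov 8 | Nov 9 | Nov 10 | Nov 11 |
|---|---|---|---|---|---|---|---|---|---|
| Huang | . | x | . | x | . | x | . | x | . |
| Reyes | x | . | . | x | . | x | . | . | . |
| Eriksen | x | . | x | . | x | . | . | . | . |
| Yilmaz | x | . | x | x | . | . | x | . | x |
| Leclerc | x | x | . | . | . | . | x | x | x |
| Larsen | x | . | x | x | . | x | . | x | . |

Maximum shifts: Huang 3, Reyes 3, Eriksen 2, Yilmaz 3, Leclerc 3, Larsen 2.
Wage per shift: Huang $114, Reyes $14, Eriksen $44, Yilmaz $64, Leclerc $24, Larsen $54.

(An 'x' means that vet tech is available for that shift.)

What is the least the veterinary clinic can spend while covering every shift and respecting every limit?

$438

Nov 7 can only be covered by Eriksen, so that assignment is forced.
Nov 9 can only be covered by Yilmaz and Leclerc, so that assignment is forced.
Picking the cheapest available vet tech for each shift independently would cost $368, but that ignores the shift limits.
An optimal schedule: Nov 3→Reyes+Yilmaz, Nov 4→Leclerc, Nov 5→Eriksen, Nov 6→Reyes, Nov 7→Eriksen, Nov 8→Reyes+Larsen, Nov 9→Leclerc+Yilmaz, Nov 10→Larsen, Nov 11→Leclerc.
Total: 14 + 64 + 24 + 44 + 14 + 44 + 14 + 54 + 24 + 64 + 54 + 24 = $438.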